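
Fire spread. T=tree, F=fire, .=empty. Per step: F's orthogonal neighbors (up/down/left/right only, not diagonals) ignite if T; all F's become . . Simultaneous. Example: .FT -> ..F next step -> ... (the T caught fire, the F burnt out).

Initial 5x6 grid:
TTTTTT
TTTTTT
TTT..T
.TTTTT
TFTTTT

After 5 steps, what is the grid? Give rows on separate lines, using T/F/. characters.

Step 1: 3 trees catch fire, 1 burn out
  TTTTTT
  TTTTTT
  TTT..T
  .FTTTT
  F.FTTT
Step 2: 3 trees catch fire, 3 burn out
  TTTTTT
  TTTTTT
  TFT..T
  ..FTTT
  ...FTT
Step 3: 5 trees catch fire, 3 burn out
  TTTTTT
  TFTTTT
  F.F..T
  ...FTT
  ....FT
Step 4: 5 trees catch fire, 5 burn out
  TFTTTT
  F.FTTT
  .....T
  ....FT
  .....F
Step 5: 4 trees catch fire, 5 burn out
  F.FTTT
  ...FTT
  .....T
  .....F
  ......

F.FTTT
...FTT
.....T
.....F
......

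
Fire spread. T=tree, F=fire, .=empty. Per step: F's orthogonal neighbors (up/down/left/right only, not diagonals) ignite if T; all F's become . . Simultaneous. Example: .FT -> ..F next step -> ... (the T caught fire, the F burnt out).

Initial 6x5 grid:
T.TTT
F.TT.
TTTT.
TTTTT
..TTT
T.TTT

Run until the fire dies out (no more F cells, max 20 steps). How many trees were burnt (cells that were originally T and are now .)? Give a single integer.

Answer: 21

Derivation:
Step 1: +2 fires, +1 burnt (F count now 2)
Step 2: +2 fires, +2 burnt (F count now 2)
Step 3: +2 fires, +2 burnt (F count now 2)
Step 4: +3 fires, +2 burnt (F count now 3)
Step 5: +4 fires, +3 burnt (F count now 4)
Step 6: +4 fires, +4 burnt (F count now 4)
Step 7: +3 fires, +4 burnt (F count now 3)
Step 8: +1 fires, +3 burnt (F count now 1)
Step 9: +0 fires, +1 burnt (F count now 0)
Fire out after step 9
Initially T: 22, now '.': 29
Total burnt (originally-T cells now '.'): 21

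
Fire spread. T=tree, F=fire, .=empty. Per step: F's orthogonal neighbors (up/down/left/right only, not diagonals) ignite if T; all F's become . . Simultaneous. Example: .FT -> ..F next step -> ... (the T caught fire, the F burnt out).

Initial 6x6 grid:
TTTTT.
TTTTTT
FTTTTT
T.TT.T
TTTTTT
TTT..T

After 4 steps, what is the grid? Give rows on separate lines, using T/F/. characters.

Step 1: 3 trees catch fire, 1 burn out
  TTTTT.
  FTTTTT
  .FTTTT
  F.TT.T
  TTTTTT
  TTT..T
Step 2: 4 trees catch fire, 3 burn out
  FTTTT.
  .FTTTT
  ..FTTT
  ..TT.T
  FTTTTT
  TTT..T
Step 3: 6 trees catch fire, 4 burn out
  .FTTT.
  ..FTTT
  ...FTT
  ..FT.T
  .FTTTT
  FTT..T
Step 4: 6 trees catch fire, 6 burn out
  ..FTT.
  ...FTT
  ....FT
  ...F.T
  ..FTTT
  .FT..T

..FTT.
...FTT
....FT
...F.T
..FTTT
.FT..T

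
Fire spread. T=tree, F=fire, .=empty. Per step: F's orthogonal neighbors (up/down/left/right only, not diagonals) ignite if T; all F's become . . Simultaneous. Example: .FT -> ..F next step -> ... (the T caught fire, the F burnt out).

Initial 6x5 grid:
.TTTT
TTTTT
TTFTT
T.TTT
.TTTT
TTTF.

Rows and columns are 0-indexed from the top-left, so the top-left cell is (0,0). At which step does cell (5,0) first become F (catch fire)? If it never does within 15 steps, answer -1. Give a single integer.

Step 1: cell (5,0)='T' (+6 fires, +2 burnt)
Step 2: cell (5,0)='T' (+9 fires, +6 burnt)
Step 3: cell (5,0)='F' (+8 fires, +9 burnt)
  -> target ignites at step 3
Step 4: cell (5,0)='.' (+1 fires, +8 burnt)
Step 5: cell (5,0)='.' (+0 fires, +1 burnt)
  fire out at step 5

3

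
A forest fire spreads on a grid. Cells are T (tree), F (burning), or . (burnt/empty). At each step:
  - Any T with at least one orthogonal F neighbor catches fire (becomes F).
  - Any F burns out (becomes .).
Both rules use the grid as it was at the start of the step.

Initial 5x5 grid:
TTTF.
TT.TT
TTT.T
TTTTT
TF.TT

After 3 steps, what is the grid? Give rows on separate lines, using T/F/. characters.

Step 1: 4 trees catch fire, 2 burn out
  TTF..
  TT.FT
  TTT.T
  TFTTT
  F..TT
Step 2: 5 trees catch fire, 4 burn out
  TF...
  TT..F
  TFT.T
  F.FTT
  ...TT
Step 3: 6 trees catch fire, 5 burn out
  F....
  TF...
  F.F.F
  ...FT
  ...TT

F....
TF...
F.F.F
...FT
...TT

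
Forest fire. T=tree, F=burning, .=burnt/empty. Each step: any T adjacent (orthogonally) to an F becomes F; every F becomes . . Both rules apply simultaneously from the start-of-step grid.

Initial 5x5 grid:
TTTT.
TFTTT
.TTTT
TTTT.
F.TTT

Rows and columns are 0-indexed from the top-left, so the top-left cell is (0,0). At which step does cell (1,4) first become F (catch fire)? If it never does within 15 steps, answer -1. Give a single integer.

Step 1: cell (1,4)='T' (+5 fires, +2 burnt)
Step 2: cell (1,4)='T' (+5 fires, +5 burnt)
Step 3: cell (1,4)='F' (+4 fires, +5 burnt)
  -> target ignites at step 3
Step 4: cell (1,4)='.' (+3 fires, +4 burnt)
Step 5: cell (1,4)='.' (+1 fires, +3 burnt)
Step 6: cell (1,4)='.' (+1 fires, +1 burnt)
Step 7: cell (1,4)='.' (+0 fires, +1 burnt)
  fire out at step 7

3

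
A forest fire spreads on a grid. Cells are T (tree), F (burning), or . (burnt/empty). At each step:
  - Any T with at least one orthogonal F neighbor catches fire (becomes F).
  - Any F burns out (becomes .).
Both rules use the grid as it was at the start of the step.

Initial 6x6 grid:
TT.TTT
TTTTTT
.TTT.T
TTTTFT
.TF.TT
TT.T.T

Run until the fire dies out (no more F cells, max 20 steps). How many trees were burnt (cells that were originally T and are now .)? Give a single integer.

Answer: 26

Derivation:
Step 1: +5 fires, +2 burnt (F count now 5)
Step 2: +6 fires, +5 burnt (F count now 6)
Step 3: +7 fires, +6 burnt (F count now 7)
Step 4: +4 fires, +7 burnt (F count now 4)
Step 5: +3 fires, +4 burnt (F count now 3)
Step 6: +1 fires, +3 burnt (F count now 1)
Step 7: +0 fires, +1 burnt (F count now 0)
Fire out after step 7
Initially T: 27, now '.': 35
Total burnt (originally-T cells now '.'): 26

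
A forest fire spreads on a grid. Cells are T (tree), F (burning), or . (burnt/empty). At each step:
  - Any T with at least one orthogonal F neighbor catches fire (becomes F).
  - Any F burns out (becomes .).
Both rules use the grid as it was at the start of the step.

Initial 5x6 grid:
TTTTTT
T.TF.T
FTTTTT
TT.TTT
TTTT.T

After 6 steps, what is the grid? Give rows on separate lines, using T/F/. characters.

Step 1: 6 trees catch fire, 2 burn out
  TTTFTT
  F.F..T
  .FTFTT
  FT.TTT
  TTTT.T
Step 2: 8 trees catch fire, 6 burn out
  FTF.FT
  .....T
  ..F.FT
  .F.FTT
  FTTT.T
Step 3: 6 trees catch fire, 8 burn out
  .F...F
  .....T
  .....F
  ....FT
  .FTF.T
Step 4: 3 trees catch fire, 6 burn out
  ......
  .....F
  ......
  .....F
  ..F..T
Step 5: 1 trees catch fire, 3 burn out
  ......
  ......
  ......
  ......
  .....F
Step 6: 0 trees catch fire, 1 burn out
  ......
  ......
  ......
  ......
  ......

......
......
......
......
......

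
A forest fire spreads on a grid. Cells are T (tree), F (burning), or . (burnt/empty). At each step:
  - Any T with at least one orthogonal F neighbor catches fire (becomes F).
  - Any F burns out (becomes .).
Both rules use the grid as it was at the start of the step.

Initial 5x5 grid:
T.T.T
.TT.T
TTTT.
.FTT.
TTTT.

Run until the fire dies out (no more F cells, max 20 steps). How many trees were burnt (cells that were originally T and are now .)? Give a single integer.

Step 1: +3 fires, +1 burnt (F count now 3)
Step 2: +6 fires, +3 burnt (F count now 6)
Step 3: +3 fires, +6 burnt (F count now 3)
Step 4: +1 fires, +3 burnt (F count now 1)
Step 5: +0 fires, +1 burnt (F count now 0)
Fire out after step 5
Initially T: 16, now '.': 22
Total burnt (originally-T cells now '.'): 13

Answer: 13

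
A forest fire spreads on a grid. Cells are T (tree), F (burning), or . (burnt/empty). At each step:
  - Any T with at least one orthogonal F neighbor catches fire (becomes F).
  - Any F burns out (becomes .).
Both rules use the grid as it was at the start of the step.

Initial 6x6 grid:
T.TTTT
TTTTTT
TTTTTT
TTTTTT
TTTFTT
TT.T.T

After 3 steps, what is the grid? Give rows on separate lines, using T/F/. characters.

Step 1: 4 trees catch fire, 1 burn out
  T.TTTT
  TTTTTT
  TTTTTT
  TTTFTT
  TTF.FT
  TT.F.T
Step 2: 5 trees catch fire, 4 burn out
  T.TTTT
  TTTTTT
  TTTFTT
  TTF.FT
  TF...F
  TT...T
Step 3: 8 trees catch fire, 5 burn out
  T.TTTT
  TTTFTT
  TTF.FT
  TF...F
  F.....
  TF...F

T.TTTT
TTTFTT
TTF.FT
TF...F
F.....
TF...F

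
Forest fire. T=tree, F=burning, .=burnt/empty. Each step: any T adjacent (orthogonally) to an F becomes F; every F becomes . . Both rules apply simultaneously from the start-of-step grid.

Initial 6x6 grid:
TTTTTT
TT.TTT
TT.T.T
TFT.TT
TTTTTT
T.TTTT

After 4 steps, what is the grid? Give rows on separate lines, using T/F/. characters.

Step 1: 4 trees catch fire, 1 burn out
  TTTTTT
  TT.TTT
  TF.T.T
  F.F.TT
  TFTTTT
  T.TTTT
Step 2: 4 trees catch fire, 4 burn out
  TTTTTT
  TF.TTT
  F..T.T
  ....TT
  F.FTTT
  T.TTTT
Step 3: 5 trees catch fire, 4 burn out
  TFTTTT
  F..TTT
  ...T.T
  ....TT
  ...FTT
  F.FTTT
Step 4: 4 trees catch fire, 5 burn out
  F.FTTT
  ...TTT
  ...T.T
  ....TT
  ....FT
  ...FTT

F.FTTT
...TTT
...T.T
....TT
....FT
...FTT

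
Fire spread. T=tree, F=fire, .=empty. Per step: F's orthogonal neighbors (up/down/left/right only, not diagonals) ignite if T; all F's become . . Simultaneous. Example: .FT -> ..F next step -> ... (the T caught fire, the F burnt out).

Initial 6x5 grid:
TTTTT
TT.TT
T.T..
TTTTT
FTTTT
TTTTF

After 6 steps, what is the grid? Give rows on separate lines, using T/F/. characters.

Step 1: 5 trees catch fire, 2 burn out
  TTTTT
  TT.TT
  T.T..
  FTTTT
  .FTTF
  FTTF.
Step 2: 7 trees catch fire, 5 burn out
  TTTTT
  TT.TT
  F.T..
  .FTTF
  ..FF.
  .FF..
Step 3: 3 trees catch fire, 7 burn out
  TTTTT
  FT.TT
  ..T..
  ..FF.
  .....
  .....
Step 4: 3 trees catch fire, 3 burn out
  FTTTT
  .F.TT
  ..F..
  .....
  .....
  .....
Step 5: 1 trees catch fire, 3 burn out
  .FTTT
  ...TT
  .....
  .....
  .....
  .....
Step 6: 1 trees catch fire, 1 burn out
  ..FTT
  ...TT
  .....
  .....
  .....
  .....

..FTT
...TT
.....
.....
.....
.....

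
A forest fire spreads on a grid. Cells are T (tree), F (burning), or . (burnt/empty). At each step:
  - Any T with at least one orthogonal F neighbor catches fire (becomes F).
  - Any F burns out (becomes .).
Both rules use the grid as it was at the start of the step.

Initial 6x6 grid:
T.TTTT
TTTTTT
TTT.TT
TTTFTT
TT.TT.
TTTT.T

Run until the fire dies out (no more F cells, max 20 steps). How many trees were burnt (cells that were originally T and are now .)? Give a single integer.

Step 1: +3 fires, +1 burnt (F count now 3)
Step 2: +6 fires, +3 burnt (F count now 6)
Step 3: +7 fires, +6 burnt (F count now 7)
Step 4: +8 fires, +7 burnt (F count now 8)
Step 5: +4 fires, +8 burnt (F count now 4)
Step 6: +1 fires, +4 burnt (F count now 1)
Step 7: +0 fires, +1 burnt (F count now 0)
Fire out after step 7
Initially T: 30, now '.': 35
Total burnt (originally-T cells now '.'): 29

Answer: 29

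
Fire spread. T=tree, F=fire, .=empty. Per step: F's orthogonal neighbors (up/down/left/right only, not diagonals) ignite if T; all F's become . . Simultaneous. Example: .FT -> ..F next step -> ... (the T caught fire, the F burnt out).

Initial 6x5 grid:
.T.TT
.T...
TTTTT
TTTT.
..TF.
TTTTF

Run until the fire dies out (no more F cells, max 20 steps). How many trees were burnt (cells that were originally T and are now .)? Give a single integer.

Step 1: +3 fires, +2 burnt (F count now 3)
Step 2: +3 fires, +3 burnt (F count now 3)
Step 3: +4 fires, +3 burnt (F count now 4)
Step 4: +3 fires, +4 burnt (F count now 3)
Step 5: +2 fires, +3 burnt (F count now 2)
Step 6: +1 fires, +2 burnt (F count now 1)
Step 7: +0 fires, +1 burnt (F count now 0)
Fire out after step 7
Initially T: 18, now '.': 28
Total burnt (originally-T cells now '.'): 16

Answer: 16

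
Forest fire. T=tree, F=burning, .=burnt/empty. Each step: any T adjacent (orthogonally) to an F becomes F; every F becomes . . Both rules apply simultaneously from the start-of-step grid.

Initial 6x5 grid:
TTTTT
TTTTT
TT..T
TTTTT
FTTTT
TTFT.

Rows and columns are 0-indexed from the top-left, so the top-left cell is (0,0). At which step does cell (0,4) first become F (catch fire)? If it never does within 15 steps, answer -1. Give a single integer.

Step 1: cell (0,4)='T' (+6 fires, +2 burnt)
Step 2: cell (0,4)='T' (+4 fires, +6 burnt)
Step 3: cell (0,4)='T' (+4 fires, +4 burnt)
Step 4: cell (0,4)='T' (+3 fires, +4 burnt)
Step 5: cell (0,4)='T' (+3 fires, +3 burnt)
Step 6: cell (0,4)='T' (+3 fires, +3 burnt)
Step 7: cell (0,4)='F' (+2 fires, +3 burnt)
  -> target ignites at step 7
Step 8: cell (0,4)='.' (+0 fires, +2 burnt)
  fire out at step 8

7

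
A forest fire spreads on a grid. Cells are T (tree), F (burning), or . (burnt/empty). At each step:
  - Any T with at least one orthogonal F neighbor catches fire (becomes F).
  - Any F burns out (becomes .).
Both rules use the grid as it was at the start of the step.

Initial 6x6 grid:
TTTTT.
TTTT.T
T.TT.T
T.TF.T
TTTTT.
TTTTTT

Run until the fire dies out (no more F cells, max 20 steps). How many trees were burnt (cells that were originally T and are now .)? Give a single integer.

Step 1: +3 fires, +1 burnt (F count now 3)
Step 2: +5 fires, +3 burnt (F count now 5)
Step 3: +5 fires, +5 burnt (F count now 5)
Step 4: +6 fires, +5 burnt (F count now 6)
Step 5: +4 fires, +6 burnt (F count now 4)
Step 6: +2 fires, +4 burnt (F count now 2)
Step 7: +0 fires, +2 burnt (F count now 0)
Fire out after step 7
Initially T: 28, now '.': 33
Total burnt (originally-T cells now '.'): 25

Answer: 25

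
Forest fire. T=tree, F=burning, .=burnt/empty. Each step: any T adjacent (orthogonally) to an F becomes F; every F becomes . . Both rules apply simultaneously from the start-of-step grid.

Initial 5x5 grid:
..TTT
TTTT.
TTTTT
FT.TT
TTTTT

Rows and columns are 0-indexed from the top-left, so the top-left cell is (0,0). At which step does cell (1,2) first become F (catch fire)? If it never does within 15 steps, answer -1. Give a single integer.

Step 1: cell (1,2)='T' (+3 fires, +1 burnt)
Step 2: cell (1,2)='T' (+3 fires, +3 burnt)
Step 3: cell (1,2)='T' (+3 fires, +3 burnt)
Step 4: cell (1,2)='F' (+3 fires, +3 burnt)
  -> target ignites at step 4
Step 5: cell (1,2)='.' (+5 fires, +3 burnt)
Step 6: cell (1,2)='.' (+2 fires, +5 burnt)
Step 7: cell (1,2)='.' (+1 fires, +2 burnt)
Step 8: cell (1,2)='.' (+0 fires, +1 burnt)
  fire out at step 8

4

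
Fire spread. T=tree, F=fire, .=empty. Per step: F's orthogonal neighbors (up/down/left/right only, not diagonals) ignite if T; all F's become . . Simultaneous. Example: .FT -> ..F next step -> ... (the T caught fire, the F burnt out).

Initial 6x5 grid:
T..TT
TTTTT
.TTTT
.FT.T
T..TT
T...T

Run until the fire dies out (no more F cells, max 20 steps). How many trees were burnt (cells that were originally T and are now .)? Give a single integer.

Answer: 17

Derivation:
Step 1: +2 fires, +1 burnt (F count now 2)
Step 2: +2 fires, +2 burnt (F count now 2)
Step 3: +3 fires, +2 burnt (F count now 3)
Step 4: +3 fires, +3 burnt (F count now 3)
Step 5: +3 fires, +3 burnt (F count now 3)
Step 6: +2 fires, +3 burnt (F count now 2)
Step 7: +2 fires, +2 burnt (F count now 2)
Step 8: +0 fires, +2 burnt (F count now 0)
Fire out after step 8
Initially T: 19, now '.': 28
Total burnt (originally-T cells now '.'): 17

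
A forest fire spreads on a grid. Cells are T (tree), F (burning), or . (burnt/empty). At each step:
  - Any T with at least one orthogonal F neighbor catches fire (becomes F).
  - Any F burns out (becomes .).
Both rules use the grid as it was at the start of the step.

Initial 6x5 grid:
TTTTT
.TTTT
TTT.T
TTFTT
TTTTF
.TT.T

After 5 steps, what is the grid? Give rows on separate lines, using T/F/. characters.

Step 1: 7 trees catch fire, 2 burn out
  TTTTT
  .TTTT
  TTF.T
  TF.FF
  TTFF.
  .TT.F
Step 2: 6 trees catch fire, 7 burn out
  TTTTT
  .TFTT
  TF..F
  F....
  TF...
  .TF..
Step 3: 7 trees catch fire, 6 burn out
  TTFTT
  .F.FF
  F....
  .....
  F....
  .F...
Step 4: 3 trees catch fire, 7 burn out
  TF.FF
  .....
  .....
  .....
  .....
  .....
Step 5: 1 trees catch fire, 3 burn out
  F....
  .....
  .....
  .....
  .....
  .....

F....
.....
.....
.....
.....
.....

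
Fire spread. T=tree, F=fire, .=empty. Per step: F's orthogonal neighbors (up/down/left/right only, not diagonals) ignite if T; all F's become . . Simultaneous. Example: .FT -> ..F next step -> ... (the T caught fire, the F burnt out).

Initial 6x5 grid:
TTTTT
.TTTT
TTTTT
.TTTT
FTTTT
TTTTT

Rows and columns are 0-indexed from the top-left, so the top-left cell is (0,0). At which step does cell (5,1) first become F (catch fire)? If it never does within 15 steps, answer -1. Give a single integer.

Step 1: cell (5,1)='T' (+2 fires, +1 burnt)
Step 2: cell (5,1)='F' (+3 fires, +2 burnt)
  -> target ignites at step 2
Step 3: cell (5,1)='.' (+4 fires, +3 burnt)
Step 4: cell (5,1)='.' (+6 fires, +4 burnt)
Step 5: cell (5,1)='.' (+5 fires, +6 burnt)
Step 6: cell (5,1)='.' (+4 fires, +5 burnt)
Step 7: cell (5,1)='.' (+2 fires, +4 burnt)
Step 8: cell (5,1)='.' (+1 fires, +2 burnt)
Step 9: cell (5,1)='.' (+0 fires, +1 burnt)
  fire out at step 9

2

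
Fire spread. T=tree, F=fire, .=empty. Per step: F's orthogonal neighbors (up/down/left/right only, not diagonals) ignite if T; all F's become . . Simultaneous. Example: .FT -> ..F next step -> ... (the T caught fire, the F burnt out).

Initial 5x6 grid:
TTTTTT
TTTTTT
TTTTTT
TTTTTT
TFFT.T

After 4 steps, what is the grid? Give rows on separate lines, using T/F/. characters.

Step 1: 4 trees catch fire, 2 burn out
  TTTTTT
  TTTTTT
  TTTTTT
  TFFTTT
  F..F.T
Step 2: 4 trees catch fire, 4 burn out
  TTTTTT
  TTTTTT
  TFFTTT
  F..FTT
  .....T
Step 3: 5 trees catch fire, 4 burn out
  TTTTTT
  TFFTTT
  F..FTT
  ....FT
  .....T
Step 4: 6 trees catch fire, 5 burn out
  TFFTTT
  F..FTT
  ....FT
  .....F
  .....T

TFFTTT
F..FTT
....FT
.....F
.....T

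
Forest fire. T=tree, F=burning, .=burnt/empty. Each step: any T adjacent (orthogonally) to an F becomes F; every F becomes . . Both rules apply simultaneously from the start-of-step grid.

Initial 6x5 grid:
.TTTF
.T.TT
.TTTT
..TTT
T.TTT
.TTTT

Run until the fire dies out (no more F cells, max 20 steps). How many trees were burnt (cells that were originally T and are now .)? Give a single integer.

Step 1: +2 fires, +1 burnt (F count now 2)
Step 2: +3 fires, +2 burnt (F count now 3)
Step 3: +3 fires, +3 burnt (F count now 3)
Step 4: +4 fires, +3 burnt (F count now 4)
Step 5: +4 fires, +4 burnt (F count now 4)
Step 6: +2 fires, +4 burnt (F count now 2)
Step 7: +1 fires, +2 burnt (F count now 1)
Step 8: +1 fires, +1 burnt (F count now 1)
Step 9: +0 fires, +1 burnt (F count now 0)
Fire out after step 9
Initially T: 21, now '.': 29
Total burnt (originally-T cells now '.'): 20

Answer: 20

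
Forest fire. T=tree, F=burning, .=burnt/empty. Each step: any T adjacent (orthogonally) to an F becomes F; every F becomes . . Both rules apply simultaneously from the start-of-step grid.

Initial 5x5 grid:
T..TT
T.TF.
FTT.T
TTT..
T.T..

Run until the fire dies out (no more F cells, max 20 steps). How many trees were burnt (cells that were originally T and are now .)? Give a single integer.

Step 1: +5 fires, +2 burnt (F count now 5)
Step 2: +5 fires, +5 burnt (F count now 5)
Step 3: +1 fires, +5 burnt (F count now 1)
Step 4: +1 fires, +1 burnt (F count now 1)
Step 5: +0 fires, +1 burnt (F count now 0)
Fire out after step 5
Initially T: 13, now '.': 24
Total burnt (originally-T cells now '.'): 12

Answer: 12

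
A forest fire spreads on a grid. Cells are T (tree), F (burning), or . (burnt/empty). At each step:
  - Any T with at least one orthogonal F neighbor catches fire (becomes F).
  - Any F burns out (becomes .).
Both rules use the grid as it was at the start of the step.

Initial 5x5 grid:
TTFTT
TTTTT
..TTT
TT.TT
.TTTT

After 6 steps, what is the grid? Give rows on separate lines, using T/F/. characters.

Step 1: 3 trees catch fire, 1 burn out
  TF.FT
  TTFTT
  ..TTT
  TT.TT
  .TTTT
Step 2: 5 trees catch fire, 3 burn out
  F...F
  TF.FT
  ..FTT
  TT.TT
  .TTTT
Step 3: 3 trees catch fire, 5 burn out
  .....
  F...F
  ...FT
  TT.TT
  .TTTT
Step 4: 2 trees catch fire, 3 burn out
  .....
  .....
  ....F
  TT.FT
  .TTTT
Step 5: 2 trees catch fire, 2 burn out
  .....
  .....
  .....
  TT..F
  .TTFT
Step 6: 2 trees catch fire, 2 burn out
  .....
  .....
  .....
  TT...
  .TF.F

.....
.....
.....
TT...
.TF.F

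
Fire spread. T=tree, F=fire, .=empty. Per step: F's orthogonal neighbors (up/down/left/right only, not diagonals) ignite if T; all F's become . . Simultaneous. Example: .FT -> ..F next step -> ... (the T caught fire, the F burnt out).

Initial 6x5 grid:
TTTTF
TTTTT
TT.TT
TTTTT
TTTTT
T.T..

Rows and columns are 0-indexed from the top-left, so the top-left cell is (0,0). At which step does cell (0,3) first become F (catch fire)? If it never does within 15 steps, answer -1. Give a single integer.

Step 1: cell (0,3)='F' (+2 fires, +1 burnt)
  -> target ignites at step 1
Step 2: cell (0,3)='.' (+3 fires, +2 burnt)
Step 3: cell (0,3)='.' (+4 fires, +3 burnt)
Step 4: cell (0,3)='.' (+4 fires, +4 burnt)
Step 5: cell (0,3)='.' (+4 fires, +4 burnt)
Step 6: cell (0,3)='.' (+3 fires, +4 burnt)
Step 7: cell (0,3)='.' (+3 fires, +3 burnt)
Step 8: cell (0,3)='.' (+1 fires, +3 burnt)
Step 9: cell (0,3)='.' (+1 fires, +1 burnt)
Step 10: cell (0,3)='.' (+0 fires, +1 burnt)
  fire out at step 10

1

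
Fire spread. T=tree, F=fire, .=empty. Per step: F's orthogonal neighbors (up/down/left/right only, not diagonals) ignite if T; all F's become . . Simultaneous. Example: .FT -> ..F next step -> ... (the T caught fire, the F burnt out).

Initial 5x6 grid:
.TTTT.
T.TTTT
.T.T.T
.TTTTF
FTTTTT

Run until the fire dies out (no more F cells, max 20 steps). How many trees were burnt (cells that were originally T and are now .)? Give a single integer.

Step 1: +4 fires, +2 burnt (F count now 4)
Step 2: +5 fires, +4 burnt (F count now 5)
Step 3: +5 fires, +5 burnt (F count now 5)
Step 4: +2 fires, +5 burnt (F count now 2)
Step 5: +2 fires, +2 burnt (F count now 2)
Step 6: +1 fires, +2 burnt (F count now 1)
Step 7: +1 fires, +1 burnt (F count now 1)
Step 8: +0 fires, +1 burnt (F count now 0)
Fire out after step 8
Initially T: 21, now '.': 29
Total burnt (originally-T cells now '.'): 20

Answer: 20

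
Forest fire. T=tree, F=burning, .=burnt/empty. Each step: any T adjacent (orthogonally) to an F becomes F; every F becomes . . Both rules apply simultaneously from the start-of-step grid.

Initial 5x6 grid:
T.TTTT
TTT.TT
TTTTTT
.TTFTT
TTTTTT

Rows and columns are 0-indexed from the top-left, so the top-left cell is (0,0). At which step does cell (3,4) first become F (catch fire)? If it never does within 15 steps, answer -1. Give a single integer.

Step 1: cell (3,4)='F' (+4 fires, +1 burnt)
  -> target ignites at step 1
Step 2: cell (3,4)='.' (+6 fires, +4 burnt)
Step 3: cell (3,4)='.' (+6 fires, +6 burnt)
Step 4: cell (3,4)='.' (+6 fires, +6 burnt)
Step 5: cell (3,4)='.' (+3 fires, +6 burnt)
Step 6: cell (3,4)='.' (+1 fires, +3 burnt)
Step 7: cell (3,4)='.' (+0 fires, +1 burnt)
  fire out at step 7

1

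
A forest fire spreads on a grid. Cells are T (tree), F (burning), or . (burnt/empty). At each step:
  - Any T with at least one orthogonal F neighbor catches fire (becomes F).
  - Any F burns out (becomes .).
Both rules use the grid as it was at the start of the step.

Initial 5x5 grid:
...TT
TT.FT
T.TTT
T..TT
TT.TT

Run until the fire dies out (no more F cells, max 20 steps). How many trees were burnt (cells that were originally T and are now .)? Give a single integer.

Answer: 10

Derivation:
Step 1: +3 fires, +1 burnt (F count now 3)
Step 2: +4 fires, +3 burnt (F count now 4)
Step 3: +2 fires, +4 burnt (F count now 2)
Step 4: +1 fires, +2 burnt (F count now 1)
Step 5: +0 fires, +1 burnt (F count now 0)
Fire out after step 5
Initially T: 16, now '.': 19
Total burnt (originally-T cells now '.'): 10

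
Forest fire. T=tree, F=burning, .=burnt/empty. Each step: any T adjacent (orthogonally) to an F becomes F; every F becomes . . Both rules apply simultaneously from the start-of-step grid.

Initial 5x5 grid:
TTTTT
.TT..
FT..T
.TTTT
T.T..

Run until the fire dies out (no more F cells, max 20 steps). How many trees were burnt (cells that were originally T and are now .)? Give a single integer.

Answer: 14

Derivation:
Step 1: +1 fires, +1 burnt (F count now 1)
Step 2: +2 fires, +1 burnt (F count now 2)
Step 3: +3 fires, +2 burnt (F count now 3)
Step 4: +4 fires, +3 burnt (F count now 4)
Step 5: +2 fires, +4 burnt (F count now 2)
Step 6: +2 fires, +2 burnt (F count now 2)
Step 7: +0 fires, +2 burnt (F count now 0)
Fire out after step 7
Initially T: 15, now '.': 24
Total burnt (originally-T cells now '.'): 14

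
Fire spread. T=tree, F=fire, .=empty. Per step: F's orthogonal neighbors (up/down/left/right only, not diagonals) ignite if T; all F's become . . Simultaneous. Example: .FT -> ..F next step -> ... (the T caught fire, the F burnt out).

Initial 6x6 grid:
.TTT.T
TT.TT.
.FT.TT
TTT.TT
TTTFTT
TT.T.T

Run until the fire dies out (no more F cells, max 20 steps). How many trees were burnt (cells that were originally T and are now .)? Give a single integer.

Step 1: +6 fires, +2 burnt (F count now 6)
Step 2: +7 fires, +6 burnt (F count now 7)
Step 3: +6 fires, +7 burnt (F count now 6)
Step 4: +4 fires, +6 burnt (F count now 4)
Step 5: +1 fires, +4 burnt (F count now 1)
Step 6: +0 fires, +1 burnt (F count now 0)
Fire out after step 6
Initially T: 25, now '.': 35
Total burnt (originally-T cells now '.'): 24

Answer: 24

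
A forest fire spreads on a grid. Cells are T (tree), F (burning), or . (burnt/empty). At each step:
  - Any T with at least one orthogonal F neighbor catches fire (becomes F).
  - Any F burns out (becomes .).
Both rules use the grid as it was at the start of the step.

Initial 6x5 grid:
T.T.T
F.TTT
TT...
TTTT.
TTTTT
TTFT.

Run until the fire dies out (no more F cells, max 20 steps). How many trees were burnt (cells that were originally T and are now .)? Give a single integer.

Answer: 15

Derivation:
Step 1: +5 fires, +2 burnt (F count now 5)
Step 2: +6 fires, +5 burnt (F count now 6)
Step 3: +4 fires, +6 burnt (F count now 4)
Step 4: +0 fires, +4 burnt (F count now 0)
Fire out after step 4
Initially T: 20, now '.': 25
Total burnt (originally-T cells now '.'): 15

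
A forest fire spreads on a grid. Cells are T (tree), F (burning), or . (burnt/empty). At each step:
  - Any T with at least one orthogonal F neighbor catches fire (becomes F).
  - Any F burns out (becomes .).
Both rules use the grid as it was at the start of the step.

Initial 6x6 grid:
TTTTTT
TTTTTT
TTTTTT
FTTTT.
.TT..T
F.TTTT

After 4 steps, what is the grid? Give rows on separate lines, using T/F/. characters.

Step 1: 2 trees catch fire, 2 burn out
  TTTTTT
  TTTTTT
  FTTTTT
  .FTTT.
  .TT..T
  ..TTTT
Step 2: 4 trees catch fire, 2 burn out
  TTTTTT
  FTTTTT
  .FTTTT
  ..FTT.
  .FT..T
  ..TTTT
Step 3: 5 trees catch fire, 4 burn out
  FTTTTT
  .FTTTT
  ..FTTT
  ...FT.
  ..F..T
  ..TTTT
Step 4: 5 trees catch fire, 5 burn out
  .FTTTT
  ..FTTT
  ...FTT
  ....F.
  .....T
  ..FTTT

.FTTTT
..FTTT
...FTT
....F.
.....T
..FTTT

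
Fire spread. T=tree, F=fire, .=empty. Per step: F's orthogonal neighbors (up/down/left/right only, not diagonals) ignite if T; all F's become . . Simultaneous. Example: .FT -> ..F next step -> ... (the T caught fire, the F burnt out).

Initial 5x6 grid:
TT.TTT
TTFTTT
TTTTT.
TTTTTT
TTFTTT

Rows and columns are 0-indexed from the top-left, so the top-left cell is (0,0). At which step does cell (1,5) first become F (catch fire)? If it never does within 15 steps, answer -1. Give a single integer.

Step 1: cell (1,5)='T' (+6 fires, +2 burnt)
Step 2: cell (1,5)='T' (+10 fires, +6 burnt)
Step 3: cell (1,5)='F' (+8 fires, +10 burnt)
  -> target ignites at step 3
Step 4: cell (1,5)='.' (+2 fires, +8 burnt)
Step 5: cell (1,5)='.' (+0 fires, +2 burnt)
  fire out at step 5

3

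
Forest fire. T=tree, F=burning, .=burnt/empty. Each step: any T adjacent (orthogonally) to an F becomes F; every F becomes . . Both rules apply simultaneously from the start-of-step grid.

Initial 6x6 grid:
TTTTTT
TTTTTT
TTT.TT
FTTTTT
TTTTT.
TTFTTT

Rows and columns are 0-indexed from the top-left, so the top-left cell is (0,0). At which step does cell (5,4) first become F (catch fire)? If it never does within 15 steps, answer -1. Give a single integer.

Step 1: cell (5,4)='T' (+6 fires, +2 burnt)
Step 2: cell (5,4)='F' (+7 fires, +6 burnt)
  -> target ignites at step 2
Step 3: cell (5,4)='.' (+6 fires, +7 burnt)
Step 4: cell (5,4)='.' (+3 fires, +6 burnt)
Step 5: cell (5,4)='.' (+4 fires, +3 burnt)
Step 6: cell (5,4)='.' (+3 fires, +4 burnt)
Step 7: cell (5,4)='.' (+2 fires, +3 burnt)
Step 8: cell (5,4)='.' (+1 fires, +2 burnt)
Step 9: cell (5,4)='.' (+0 fires, +1 burnt)
  fire out at step 9

2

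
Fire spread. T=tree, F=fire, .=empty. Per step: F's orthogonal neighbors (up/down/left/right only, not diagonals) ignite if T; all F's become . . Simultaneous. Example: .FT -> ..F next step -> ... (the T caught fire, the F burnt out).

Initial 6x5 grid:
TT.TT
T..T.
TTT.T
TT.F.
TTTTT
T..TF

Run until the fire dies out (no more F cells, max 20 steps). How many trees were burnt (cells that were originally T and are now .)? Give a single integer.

Step 1: +3 fires, +2 burnt (F count now 3)
Step 2: +1 fires, +3 burnt (F count now 1)
Step 3: +1 fires, +1 burnt (F count now 1)
Step 4: +2 fires, +1 burnt (F count now 2)
Step 5: +3 fires, +2 burnt (F count now 3)
Step 6: +2 fires, +3 burnt (F count now 2)
Step 7: +1 fires, +2 burnt (F count now 1)
Step 8: +1 fires, +1 burnt (F count now 1)
Step 9: +1 fires, +1 burnt (F count now 1)
Step 10: +0 fires, +1 burnt (F count now 0)
Fire out after step 10
Initially T: 19, now '.': 26
Total burnt (originally-T cells now '.'): 15

Answer: 15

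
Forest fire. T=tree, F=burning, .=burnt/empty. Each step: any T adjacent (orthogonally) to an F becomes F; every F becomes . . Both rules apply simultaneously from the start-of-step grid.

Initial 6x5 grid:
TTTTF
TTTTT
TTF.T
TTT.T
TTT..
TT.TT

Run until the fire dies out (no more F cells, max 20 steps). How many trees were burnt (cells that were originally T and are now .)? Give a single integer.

Answer: 21

Derivation:
Step 1: +5 fires, +2 burnt (F count now 5)
Step 2: +7 fires, +5 burnt (F count now 7)
Step 3: +5 fires, +7 burnt (F count now 5)
Step 4: +3 fires, +5 burnt (F count now 3)
Step 5: +1 fires, +3 burnt (F count now 1)
Step 6: +0 fires, +1 burnt (F count now 0)
Fire out after step 6
Initially T: 23, now '.': 28
Total burnt (originally-T cells now '.'): 21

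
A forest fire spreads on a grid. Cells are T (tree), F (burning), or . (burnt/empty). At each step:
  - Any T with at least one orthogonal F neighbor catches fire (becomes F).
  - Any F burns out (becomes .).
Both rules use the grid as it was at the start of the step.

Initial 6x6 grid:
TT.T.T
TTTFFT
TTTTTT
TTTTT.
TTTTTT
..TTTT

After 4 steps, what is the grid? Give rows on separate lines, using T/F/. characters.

Step 1: 5 trees catch fire, 2 burn out
  TT.F.T
  TTF..F
  TTTFFT
  TTTTT.
  TTTTTT
  ..TTTT
Step 2: 6 trees catch fire, 5 burn out
  TT...F
  TF....
  TTF..F
  TTTFF.
  TTTTTT
  ..TTTT
Step 3: 6 trees catch fire, 6 burn out
  TF....
  F.....
  TF....
  TTF...
  TTTFFT
  ..TTTT
Step 4: 7 trees catch fire, 6 burn out
  F.....
  ......
  F.....
  TF....
  TTF..F
  ..TFFT

F.....
......
F.....
TF....
TTF..F
..TFFT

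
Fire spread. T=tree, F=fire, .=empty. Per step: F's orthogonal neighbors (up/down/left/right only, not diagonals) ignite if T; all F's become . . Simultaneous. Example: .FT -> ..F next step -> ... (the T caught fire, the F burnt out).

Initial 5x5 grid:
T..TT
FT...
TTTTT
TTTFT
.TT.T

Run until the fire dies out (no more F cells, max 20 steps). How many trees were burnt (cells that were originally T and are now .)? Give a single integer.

Answer: 14

Derivation:
Step 1: +6 fires, +2 burnt (F count now 6)
Step 2: +7 fires, +6 burnt (F count now 7)
Step 3: +1 fires, +7 burnt (F count now 1)
Step 4: +0 fires, +1 burnt (F count now 0)
Fire out after step 4
Initially T: 16, now '.': 23
Total burnt (originally-T cells now '.'): 14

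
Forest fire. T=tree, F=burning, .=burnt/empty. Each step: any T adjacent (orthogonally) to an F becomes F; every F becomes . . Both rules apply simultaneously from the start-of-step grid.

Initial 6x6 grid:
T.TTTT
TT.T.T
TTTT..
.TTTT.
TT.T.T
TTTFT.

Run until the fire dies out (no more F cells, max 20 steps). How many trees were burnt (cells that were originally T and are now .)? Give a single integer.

Step 1: +3 fires, +1 burnt (F count now 3)
Step 2: +2 fires, +3 burnt (F count now 2)
Step 3: +5 fires, +2 burnt (F count now 5)
Step 4: +4 fires, +5 burnt (F count now 4)
Step 5: +2 fires, +4 burnt (F count now 2)
Step 6: +4 fires, +2 burnt (F count now 4)
Step 7: +2 fires, +4 burnt (F count now 2)
Step 8: +2 fires, +2 burnt (F count now 2)
Step 9: +0 fires, +2 burnt (F count now 0)
Fire out after step 9
Initially T: 25, now '.': 35
Total burnt (originally-T cells now '.'): 24

Answer: 24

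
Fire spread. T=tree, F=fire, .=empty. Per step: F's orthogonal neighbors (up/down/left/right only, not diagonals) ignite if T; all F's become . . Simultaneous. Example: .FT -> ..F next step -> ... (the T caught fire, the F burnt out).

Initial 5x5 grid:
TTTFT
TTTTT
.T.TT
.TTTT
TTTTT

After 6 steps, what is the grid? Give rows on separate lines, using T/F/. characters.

Step 1: 3 trees catch fire, 1 burn out
  TTF.F
  TTTFT
  .T.TT
  .TTTT
  TTTTT
Step 2: 4 trees catch fire, 3 burn out
  TF...
  TTF.F
  .T.FT
  .TTTT
  TTTTT
Step 3: 4 trees catch fire, 4 burn out
  F....
  TF...
  .T..F
  .TTFT
  TTTTT
Step 4: 5 trees catch fire, 4 burn out
  .....
  F....
  .F...
  .TF.F
  TTTFT
Step 5: 3 trees catch fire, 5 burn out
  .....
  .....
  .....
  .F...
  TTF.F
Step 6: 1 trees catch fire, 3 burn out
  .....
  .....
  .....
  .....
  TF...

.....
.....
.....
.....
TF...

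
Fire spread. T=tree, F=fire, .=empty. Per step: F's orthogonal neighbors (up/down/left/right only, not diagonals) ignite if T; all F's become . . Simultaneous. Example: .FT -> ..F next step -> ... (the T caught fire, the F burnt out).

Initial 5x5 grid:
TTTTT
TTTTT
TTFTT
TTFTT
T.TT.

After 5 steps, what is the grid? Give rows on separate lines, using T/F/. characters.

Step 1: 6 trees catch fire, 2 burn out
  TTTTT
  TTFTT
  TF.FT
  TF.FT
  T.FT.
Step 2: 8 trees catch fire, 6 burn out
  TTFTT
  TF.FT
  F...F
  F...F
  T..F.
Step 3: 5 trees catch fire, 8 burn out
  TF.FT
  F...F
  .....
  .....
  F....
Step 4: 2 trees catch fire, 5 burn out
  F...F
  .....
  .....
  .....
  .....
Step 5: 0 trees catch fire, 2 burn out
  .....
  .....
  .....
  .....
  .....

.....
.....
.....
.....
.....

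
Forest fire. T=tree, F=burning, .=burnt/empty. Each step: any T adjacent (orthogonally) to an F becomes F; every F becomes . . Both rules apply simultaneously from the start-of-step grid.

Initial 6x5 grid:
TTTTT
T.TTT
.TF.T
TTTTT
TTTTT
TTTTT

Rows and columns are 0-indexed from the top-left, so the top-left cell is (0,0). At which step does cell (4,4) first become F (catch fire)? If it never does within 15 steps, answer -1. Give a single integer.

Step 1: cell (4,4)='T' (+3 fires, +1 burnt)
Step 2: cell (4,4)='T' (+5 fires, +3 burnt)
Step 3: cell (4,4)='T' (+8 fires, +5 burnt)
Step 4: cell (4,4)='F' (+7 fires, +8 burnt)
  -> target ignites at step 4
Step 5: cell (4,4)='.' (+3 fires, +7 burnt)
Step 6: cell (4,4)='.' (+0 fires, +3 burnt)
  fire out at step 6

4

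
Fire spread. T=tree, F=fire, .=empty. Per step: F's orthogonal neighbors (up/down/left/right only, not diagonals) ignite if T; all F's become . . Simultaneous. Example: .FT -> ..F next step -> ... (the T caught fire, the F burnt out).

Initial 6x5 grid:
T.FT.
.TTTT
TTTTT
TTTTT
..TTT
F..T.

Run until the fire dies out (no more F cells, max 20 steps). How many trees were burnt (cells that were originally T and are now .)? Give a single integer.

Step 1: +2 fires, +2 burnt (F count now 2)
Step 2: +3 fires, +2 burnt (F count now 3)
Step 3: +4 fires, +3 burnt (F count now 4)
Step 4: +5 fires, +4 burnt (F count now 5)
Step 5: +3 fires, +5 burnt (F count now 3)
Step 6: +2 fires, +3 burnt (F count now 2)
Step 7: +0 fires, +2 burnt (F count now 0)
Fire out after step 7
Initially T: 20, now '.': 29
Total burnt (originally-T cells now '.'): 19

Answer: 19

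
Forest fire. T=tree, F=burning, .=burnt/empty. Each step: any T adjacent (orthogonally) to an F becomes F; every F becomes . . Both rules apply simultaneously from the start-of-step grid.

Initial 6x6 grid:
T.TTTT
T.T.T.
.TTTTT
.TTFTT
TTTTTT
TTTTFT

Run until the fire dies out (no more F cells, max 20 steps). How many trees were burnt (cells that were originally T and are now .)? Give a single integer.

Step 1: +7 fires, +2 burnt (F count now 7)
Step 2: +7 fires, +7 burnt (F count now 7)
Step 3: +6 fires, +7 burnt (F count now 6)
Step 4: +4 fires, +6 burnt (F count now 4)
Step 5: +2 fires, +4 burnt (F count now 2)
Step 6: +0 fires, +2 burnt (F count now 0)
Fire out after step 6
Initially T: 28, now '.': 34
Total burnt (originally-T cells now '.'): 26

Answer: 26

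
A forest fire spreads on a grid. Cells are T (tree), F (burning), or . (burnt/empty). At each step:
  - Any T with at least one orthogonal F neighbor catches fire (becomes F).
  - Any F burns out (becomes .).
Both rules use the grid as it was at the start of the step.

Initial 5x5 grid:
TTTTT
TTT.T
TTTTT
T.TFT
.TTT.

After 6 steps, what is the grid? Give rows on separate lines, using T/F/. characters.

Step 1: 4 trees catch fire, 1 burn out
  TTTTT
  TTT.T
  TTTFT
  T.F.F
  .TTF.
Step 2: 3 trees catch fire, 4 burn out
  TTTTT
  TTT.T
  TTF.F
  T....
  .TF..
Step 3: 4 trees catch fire, 3 burn out
  TTTTT
  TTF.F
  TF...
  T....
  .F...
Step 4: 4 trees catch fire, 4 burn out
  TTFTF
  TF...
  F....
  T....
  .....
Step 5: 4 trees catch fire, 4 burn out
  TF.F.
  F....
  .....
  F....
  .....
Step 6: 1 trees catch fire, 4 burn out
  F....
  .....
  .....
  .....
  .....

F....
.....
.....
.....
.....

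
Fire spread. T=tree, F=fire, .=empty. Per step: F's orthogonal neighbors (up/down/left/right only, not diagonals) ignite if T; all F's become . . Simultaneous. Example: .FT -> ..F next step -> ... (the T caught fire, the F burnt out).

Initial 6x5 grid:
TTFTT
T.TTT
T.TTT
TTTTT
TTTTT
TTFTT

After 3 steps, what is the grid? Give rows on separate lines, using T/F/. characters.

Step 1: 6 trees catch fire, 2 burn out
  TF.FT
  T.FTT
  T.TTT
  TTTTT
  TTFTT
  TF.FT
Step 2: 9 trees catch fire, 6 burn out
  F...F
  T..FT
  T.FTT
  TTFTT
  TF.FT
  F...F
Step 3: 7 trees catch fire, 9 burn out
  .....
  F...F
  T..FT
  TF.FT
  F...F
  .....

.....
F...F
T..FT
TF.FT
F...F
.....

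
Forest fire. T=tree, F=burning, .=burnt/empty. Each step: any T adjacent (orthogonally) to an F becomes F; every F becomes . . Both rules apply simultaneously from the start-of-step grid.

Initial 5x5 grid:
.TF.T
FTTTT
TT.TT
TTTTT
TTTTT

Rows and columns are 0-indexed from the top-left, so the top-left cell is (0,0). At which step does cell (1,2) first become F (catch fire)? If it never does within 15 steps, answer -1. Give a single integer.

Step 1: cell (1,2)='F' (+4 fires, +2 burnt)
  -> target ignites at step 1
Step 2: cell (1,2)='.' (+3 fires, +4 burnt)
Step 3: cell (1,2)='.' (+4 fires, +3 burnt)
Step 4: cell (1,2)='.' (+5 fires, +4 burnt)
Step 5: cell (1,2)='.' (+3 fires, +5 burnt)
Step 6: cell (1,2)='.' (+1 fires, +3 burnt)
Step 7: cell (1,2)='.' (+0 fires, +1 burnt)
  fire out at step 7

1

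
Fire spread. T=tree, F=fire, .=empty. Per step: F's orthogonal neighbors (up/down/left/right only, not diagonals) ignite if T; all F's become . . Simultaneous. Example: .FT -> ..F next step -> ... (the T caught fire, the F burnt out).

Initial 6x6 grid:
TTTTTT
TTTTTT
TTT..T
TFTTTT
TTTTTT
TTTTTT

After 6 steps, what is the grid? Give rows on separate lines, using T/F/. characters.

Step 1: 4 trees catch fire, 1 burn out
  TTTTTT
  TTTTTT
  TFT..T
  F.FTTT
  TFTTTT
  TTTTTT
Step 2: 7 trees catch fire, 4 burn out
  TTTTTT
  TFTTTT
  F.F..T
  ...FTT
  F.FTTT
  TFTTTT
Step 3: 7 trees catch fire, 7 burn out
  TFTTTT
  F.FTTT
  .....T
  ....FT
  ...FTT
  F.FTTT
Step 4: 6 trees catch fire, 7 burn out
  F.FTTT
  ...FTT
  .....T
  .....F
  ....FT
  ...FTT
Step 5: 5 trees catch fire, 6 burn out
  ...FTT
  ....FT
  .....F
  ......
  .....F
  ....FT
Step 6: 3 trees catch fire, 5 burn out
  ....FT
  .....F
  ......
  ......
  ......
  .....F

....FT
.....F
......
......
......
.....F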